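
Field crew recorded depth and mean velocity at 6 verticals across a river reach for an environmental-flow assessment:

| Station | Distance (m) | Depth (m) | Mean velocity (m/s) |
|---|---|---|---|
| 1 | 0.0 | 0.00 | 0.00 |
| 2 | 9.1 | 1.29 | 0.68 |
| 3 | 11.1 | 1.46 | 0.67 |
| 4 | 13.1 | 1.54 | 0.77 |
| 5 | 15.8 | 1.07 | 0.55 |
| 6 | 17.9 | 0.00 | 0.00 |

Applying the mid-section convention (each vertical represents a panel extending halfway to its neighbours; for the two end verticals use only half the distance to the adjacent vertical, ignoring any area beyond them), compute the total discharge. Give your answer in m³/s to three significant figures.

11.0 m³/s

w_2 = (11.1 − 0.0)/2 = 5.55 m; q_2 = 0.68 × 1.29 × 5.55 = 4.868 m³/s
w_3 = (13.1 − 9.1)/2 = 2 m; q_3 = 0.67 × 1.46 × 2 = 1.956 m³/s
w_4 = (15.8 − 11.1)/2 = 2.35 m; q_4 = 0.77 × 1.54 × 2.35 = 2.787 m³/s
w_5 = (17.9 − 13.1)/2 = 2.4 m; q_5 = 0.55 × 1.07 × 2.4 = 1.412 m³/s
Stations 1, 6 contribute zero (depth or velocity is 0).
Q = Σ qᵢ = 11.02 m³/s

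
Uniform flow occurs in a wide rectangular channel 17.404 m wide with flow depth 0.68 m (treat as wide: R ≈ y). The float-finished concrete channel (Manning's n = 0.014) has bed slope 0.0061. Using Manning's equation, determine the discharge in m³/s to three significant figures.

51.1 m³/s

A = b·y = 17.404 × 0.68 = 11.83 m²
Wide channel: R ≈ y = 0.68 m
Q = (1/n)·A·R^(2/3)·S^(1/2) = (1/0.014) × 11.83 × 0.6800^(2/3) × 0.0061^(1/2) = 51.05 m³/s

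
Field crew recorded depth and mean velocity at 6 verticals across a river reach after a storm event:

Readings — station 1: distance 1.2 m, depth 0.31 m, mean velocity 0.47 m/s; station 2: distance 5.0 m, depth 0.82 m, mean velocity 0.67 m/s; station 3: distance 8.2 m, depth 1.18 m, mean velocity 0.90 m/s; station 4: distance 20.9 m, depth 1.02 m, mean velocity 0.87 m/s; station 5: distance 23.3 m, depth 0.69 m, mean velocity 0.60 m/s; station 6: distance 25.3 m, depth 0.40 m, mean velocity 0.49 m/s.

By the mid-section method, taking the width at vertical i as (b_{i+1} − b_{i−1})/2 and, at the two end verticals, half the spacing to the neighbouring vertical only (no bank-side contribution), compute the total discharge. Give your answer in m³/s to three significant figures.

18.4 m³/s

w_1 = (5.0 − 1.2)/2 = 1.9 m; q_1 = 0.47 × 0.31 × 1.9 = 0.2768 m³/s
w_2 = (8.2 − 1.2)/2 = 3.5 m; q_2 = 0.67 × 0.82 × 3.5 = 1.923 m³/s
w_3 = (20.9 − 5.0)/2 = 7.95 m; q_3 = 0.90 × 1.18 × 7.95 = 8.443 m³/s
w_4 = (23.3 − 8.2)/2 = 7.55 m; q_4 = 0.87 × 1.02 × 7.55 = 6.700 m³/s
w_5 = (25.3 − 20.9)/2 = 2.2 m; q_5 = 0.60 × 0.69 × 2.2 = 0.9108 m³/s
w_6 = (25.3 − 23.3)/2 = 1 m; q_6 = 0.49 × 0.40 × 1 = 0.1960 m³/s
Q = Σ qᵢ = 18.45 m³/s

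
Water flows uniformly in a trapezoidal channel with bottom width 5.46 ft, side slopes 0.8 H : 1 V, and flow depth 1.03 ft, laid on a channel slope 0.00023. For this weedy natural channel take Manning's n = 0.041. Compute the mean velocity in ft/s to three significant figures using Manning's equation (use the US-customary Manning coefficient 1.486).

0.473 ft/s

A = (b + z·y)·y = (5.46 + 0.8×1.03)×1.03 = 6.473 ft²
P = b + 2y√(1+z²) = 5.46 + 2×1.03×√(1+0.8²) = 8.098 ft
R = A/P = 6.473/8.098 = 0.7993 ft
Q = (1.486/n)·A·R^(2/3)·S^(1/2) = (1.486/0.041) × 6.473 × 0.7993^(2/3) × 0.00023^(1/2) = 3.064 ft³/s
V = Q/A = 3.064/6.473 = 0.4734 ft/s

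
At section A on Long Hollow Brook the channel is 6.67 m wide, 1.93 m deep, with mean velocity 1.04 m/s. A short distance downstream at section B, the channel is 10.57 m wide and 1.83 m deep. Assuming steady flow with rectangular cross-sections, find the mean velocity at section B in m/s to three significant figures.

0.692 m/s

Q = A₁V₁ = (6.67×1.93) × 1.04 = 13.39 m³/s
A₂ = 10.57 × 1.83 = 19.34 m²
V₂ = Q/A₂ = 13.39/19.34 = 0.6921 m/s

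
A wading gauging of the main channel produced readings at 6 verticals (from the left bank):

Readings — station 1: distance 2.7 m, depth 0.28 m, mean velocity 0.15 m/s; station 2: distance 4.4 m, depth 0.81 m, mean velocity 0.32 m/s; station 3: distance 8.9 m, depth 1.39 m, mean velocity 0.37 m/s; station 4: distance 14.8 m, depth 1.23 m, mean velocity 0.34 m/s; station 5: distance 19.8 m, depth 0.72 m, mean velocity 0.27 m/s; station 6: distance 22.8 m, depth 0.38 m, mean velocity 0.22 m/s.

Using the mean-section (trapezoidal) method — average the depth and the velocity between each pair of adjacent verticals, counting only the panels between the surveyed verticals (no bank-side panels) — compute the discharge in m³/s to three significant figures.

6.56 m³/s

Panel 1-2: Δb = 1.7 m, d̄ = (0.28+0.81)/2 = 0.545, v̄ = (0.15+0.32)/2 = 0.235 → q = 1.7×0.545×0.235 = 0.2177 m³/s
Panel 2-3: Δb = 4.5 m, d̄ = (0.81+1.39)/2 = 1.1, v̄ = (0.32+0.37)/2 = 0.345 → q = 4.5×1.1×0.345 = 1.708 m³/s
Panel 3-4: Δb = 5.9 m, d̄ = (1.39+1.23)/2 = 1.31, v̄ = (0.37+0.34)/2 = 0.355 → q = 5.9×1.31×0.355 = 2.744 m³/s
Panel 4-5: Δb = 5 m, d̄ = (1.23+0.72)/2 = 0.975, v̄ = (0.34+0.27)/2 = 0.305 → q = 5×0.975×0.305 = 1.487 m³/s
Panel 5-6: Δb = 3 m, d̄ = (0.72+0.38)/2 = 0.55, v̄ = (0.27+0.22)/2 = 0.245 → q = 3×0.55×0.245 = 0.4043 m³/s
Q = Σ q = 6.560 m³/s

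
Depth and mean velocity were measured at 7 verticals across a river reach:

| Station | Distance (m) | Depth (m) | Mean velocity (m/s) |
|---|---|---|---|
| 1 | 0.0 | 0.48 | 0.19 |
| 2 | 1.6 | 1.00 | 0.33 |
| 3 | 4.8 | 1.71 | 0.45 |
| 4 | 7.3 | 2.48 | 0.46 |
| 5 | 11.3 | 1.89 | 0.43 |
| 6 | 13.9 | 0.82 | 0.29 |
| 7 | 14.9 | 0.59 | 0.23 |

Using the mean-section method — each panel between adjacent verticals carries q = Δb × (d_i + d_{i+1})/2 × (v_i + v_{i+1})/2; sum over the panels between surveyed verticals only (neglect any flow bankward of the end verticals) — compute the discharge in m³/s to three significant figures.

9.72 m³/s

Panel 1-2: Δb = 1.6 m, d̄ = (0.48+1.00)/2 = 0.74, v̄ = (0.19+0.33)/2 = 0.26 → q = 1.6×0.74×0.26 = 0.3078 m³/s
Panel 2-3: Δb = 3.2 m, d̄ = (1.00+1.71)/2 = 1.355, v̄ = (0.33+0.45)/2 = 0.39 → q = 3.2×1.355×0.39 = 1.691 m³/s
Panel 3-4: Δb = 2.5 m, d̄ = (1.71+2.48)/2 = 2.095, v̄ = (0.45+0.46)/2 = 0.455 → q = 2.5×2.095×0.455 = 2.383 m³/s
Panel 4-5: Δb = 4 m, d̄ = (2.48+1.89)/2 = 2.185, v̄ = (0.46+0.43)/2 = 0.445 → q = 4×2.185×0.445 = 3.889 m³/s
Panel 5-6: Δb = 2.6 m, d̄ = (1.89+0.82)/2 = 1.355, v̄ = (0.43+0.29)/2 = 0.36 → q = 2.6×1.355×0.36 = 1.268 m³/s
Panel 6-7: Δb = 1 m, d̄ = (0.82+0.59)/2 = 0.705, v̄ = (0.29+0.23)/2 = 0.26 → q = 1×0.705×0.26 = 0.1833 m³/s
Q = Σ q = 9.723 m³/s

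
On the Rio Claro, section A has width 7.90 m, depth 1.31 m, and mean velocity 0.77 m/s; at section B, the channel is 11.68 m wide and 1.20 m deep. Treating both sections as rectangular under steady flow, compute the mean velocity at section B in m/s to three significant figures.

Q = A₁V₁ = (7.90×1.31) × 0.77 = 7.969 m³/s
A₂ = 11.68 × 1.20 = 14.02 m²
V₂ = Q/A₂ = 7.969/14.02 = 0.5685 m/s

0.569 m/s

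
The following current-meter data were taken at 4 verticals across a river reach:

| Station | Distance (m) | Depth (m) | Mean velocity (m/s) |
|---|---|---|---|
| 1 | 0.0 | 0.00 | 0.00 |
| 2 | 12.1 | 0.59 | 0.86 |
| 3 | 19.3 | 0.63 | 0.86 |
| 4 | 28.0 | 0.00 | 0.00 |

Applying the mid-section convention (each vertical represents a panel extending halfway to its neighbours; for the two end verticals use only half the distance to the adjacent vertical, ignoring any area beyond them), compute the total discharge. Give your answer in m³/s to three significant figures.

9.20 m³/s

w_2 = (19.3 − 0.0)/2 = 9.65 m; q_2 = 0.86 × 0.59 × 9.65 = 4.896 m³/s
w_3 = (28.0 − 12.1)/2 = 7.95 m; q_3 = 0.86 × 0.63 × 7.95 = 4.307 m³/s
Stations 1, 4 contribute zero (depth or velocity is 0).
Q = Σ qᵢ = 9.204 m³/s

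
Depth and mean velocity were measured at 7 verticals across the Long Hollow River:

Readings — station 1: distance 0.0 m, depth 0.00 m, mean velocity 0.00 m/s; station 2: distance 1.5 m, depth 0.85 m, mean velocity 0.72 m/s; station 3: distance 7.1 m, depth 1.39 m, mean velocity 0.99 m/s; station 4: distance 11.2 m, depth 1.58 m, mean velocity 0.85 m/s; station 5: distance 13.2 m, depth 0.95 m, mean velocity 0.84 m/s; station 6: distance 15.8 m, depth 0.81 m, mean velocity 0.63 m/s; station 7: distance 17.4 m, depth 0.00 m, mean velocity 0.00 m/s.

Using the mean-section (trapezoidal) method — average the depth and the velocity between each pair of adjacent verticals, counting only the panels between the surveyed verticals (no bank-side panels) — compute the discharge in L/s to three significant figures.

15200 L/s

Panel 1-2: Δb = 1.5 m, d̄ = (0.00+0.85)/2 = 0.425, v̄ = (0.00+0.72)/2 = 0.36 → q = 1.5×0.425×0.36 = 0.2295 m³/s
Panel 2-3: Δb = 5.6 m, d̄ = (0.85+1.39)/2 = 1.12, v̄ = (0.72+0.99)/2 = 0.855 → q = 5.6×1.12×0.855 = 5.363 m³/s
Panel 3-4: Δb = 4.1 m, d̄ = (1.39+1.58)/2 = 1.485, v̄ = (0.99+0.85)/2 = 0.92 → q = 4.1×1.485×0.92 = 5.601 m³/s
Panel 4-5: Δb = 2 m, d̄ = (1.58+0.95)/2 = 1.265, v̄ = (0.85+0.84)/2 = 0.845 → q = 2×1.265×0.845 = 2.138 m³/s
Panel 5-6: Δb = 2.6 m, d̄ = (0.95+0.81)/2 = 0.88, v̄ = (0.84+0.63)/2 = 0.735 → q = 2.6×0.88×0.735 = 1.682 m³/s
Panel 6-7: Δb = 1.6 m, d̄ = (0.81+0.00)/2 = 0.405, v̄ = (0.63+0.00)/2 = 0.315 → q = 1.6×0.405×0.315 = 0.2041 m³/s
Q = Σ q = 15.22 m³/s
= 15.22 × 1000 = 15220 L/s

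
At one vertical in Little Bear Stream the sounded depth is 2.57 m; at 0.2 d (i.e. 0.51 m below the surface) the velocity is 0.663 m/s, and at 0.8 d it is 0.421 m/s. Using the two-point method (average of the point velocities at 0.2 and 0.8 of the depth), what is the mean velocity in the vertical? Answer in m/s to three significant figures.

0.542 m/s

v̄ = (0.663 + 0.421) / 2 = 0.5420 m/s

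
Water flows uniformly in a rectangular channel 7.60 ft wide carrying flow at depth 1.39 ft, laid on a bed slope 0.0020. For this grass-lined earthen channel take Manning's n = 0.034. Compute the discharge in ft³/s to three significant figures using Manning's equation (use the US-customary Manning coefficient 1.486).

A = b·y = 7.60 × 1.39 = 10.56 ft²
P = b + 2y = 7.60 + 2×1.39 = 10.38 ft
R = A/P = 10.56/10.38 = 1.018 ft
Q = (1.486/n)·A·R^(2/3)·S^(1/2) = (1.486/0.034) × 10.56 × 1.018^(2/3) × 0.0020^(1/2) = 20.89 ft³/s

20.9 ft³/s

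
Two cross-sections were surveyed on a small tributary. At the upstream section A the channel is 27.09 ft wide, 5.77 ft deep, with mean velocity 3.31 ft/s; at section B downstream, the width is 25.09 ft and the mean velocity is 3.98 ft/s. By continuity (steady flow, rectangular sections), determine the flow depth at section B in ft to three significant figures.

Q = A₁V₁ = (27.09×5.77) × 3.31 = 517.4 ft³/s
d₂ = Q/(b₂ V₂) = 517.4/(25.09×3.98) = 5.181 ft

5.18 ft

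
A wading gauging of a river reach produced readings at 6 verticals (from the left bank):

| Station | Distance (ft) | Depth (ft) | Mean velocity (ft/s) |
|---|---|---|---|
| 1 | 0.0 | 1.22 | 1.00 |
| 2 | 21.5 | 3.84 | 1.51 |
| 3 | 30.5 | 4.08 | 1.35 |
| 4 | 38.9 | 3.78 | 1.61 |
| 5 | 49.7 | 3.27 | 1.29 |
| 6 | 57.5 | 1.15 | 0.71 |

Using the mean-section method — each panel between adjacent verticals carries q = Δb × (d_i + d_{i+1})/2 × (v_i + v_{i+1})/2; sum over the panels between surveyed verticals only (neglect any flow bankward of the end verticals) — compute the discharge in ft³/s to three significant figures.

241 ft³/s

Panel 1-2: Δb = 21.5 ft, d̄ = (1.22+3.84)/2 = 2.53, v̄ = (1.00+1.51)/2 = 1.255 → q = 21.5×2.53×1.255 = 68.27 ft³/s
Panel 2-3: Δb = 9 ft, d̄ = (3.84+4.08)/2 = 3.96, v̄ = (1.51+1.35)/2 = 1.43 → q = 9×3.96×1.43 = 50.97 ft³/s
Panel 3-4: Δb = 8.4 ft, d̄ = (4.08+3.78)/2 = 3.93, v̄ = (1.35+1.61)/2 = 1.48 → q = 8.4×3.93×1.48 = 48.86 ft³/s
Panel 4-5: Δb = 10.8 ft, d̄ = (3.78+3.27)/2 = 3.525, v̄ = (1.61+1.29)/2 = 1.45 → q = 10.8×3.525×1.45 = 55.20 ft³/s
Panel 5-6: Δb = 7.8 ft, d̄ = (3.27+1.15)/2 = 2.21, v̄ = (1.29+0.71)/2 = 1 → q = 7.8×2.21×1 = 17.24 ft³/s
Q = Σ q = 240.5 ft³/s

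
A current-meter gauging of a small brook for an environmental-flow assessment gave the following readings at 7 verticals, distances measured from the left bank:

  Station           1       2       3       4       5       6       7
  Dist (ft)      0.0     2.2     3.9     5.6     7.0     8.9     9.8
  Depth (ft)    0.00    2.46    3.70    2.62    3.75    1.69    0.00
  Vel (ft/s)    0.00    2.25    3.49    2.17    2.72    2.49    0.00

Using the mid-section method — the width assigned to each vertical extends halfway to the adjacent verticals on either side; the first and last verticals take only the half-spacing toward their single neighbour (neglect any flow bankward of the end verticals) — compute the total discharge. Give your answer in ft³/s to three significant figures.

w_2 = (3.9 − 0.0)/2 = 1.95 ft; q_2 = 2.25 × 2.46 × 1.95 = 10.79 ft³/s
w_3 = (5.6 − 2.2)/2 = 1.7 ft; q_3 = 3.49 × 3.70 × 1.7 = 21.95 ft³/s
w_4 = (7.0 − 3.9)/2 = 1.55 ft; q_4 = 2.17 × 2.62 × 1.55 = 8.812 ft³/s
w_5 = (8.9 − 5.6)/2 = 1.65 ft; q_5 = 2.72 × 3.75 × 1.65 = 16.83 ft³/s
w_6 = (9.8 − 7.0)/2 = 1.4 ft; q_6 = 2.49 × 1.69 × 1.4 = 5.891 ft³/s
Stations 1, 7 contribute zero (depth or velocity is 0).
Q = Σ qᵢ = 64.28 ft³/s

64.3 ft³/s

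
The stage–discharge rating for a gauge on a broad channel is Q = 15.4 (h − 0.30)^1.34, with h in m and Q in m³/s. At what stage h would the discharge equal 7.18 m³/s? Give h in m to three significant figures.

0.866 m

h − h₀ = (Q/C)^(1/b) = (7.18/15.4)^(1/1.34) = 0.5658 m
h = 0.30 + 0.5658 = 0.8658 m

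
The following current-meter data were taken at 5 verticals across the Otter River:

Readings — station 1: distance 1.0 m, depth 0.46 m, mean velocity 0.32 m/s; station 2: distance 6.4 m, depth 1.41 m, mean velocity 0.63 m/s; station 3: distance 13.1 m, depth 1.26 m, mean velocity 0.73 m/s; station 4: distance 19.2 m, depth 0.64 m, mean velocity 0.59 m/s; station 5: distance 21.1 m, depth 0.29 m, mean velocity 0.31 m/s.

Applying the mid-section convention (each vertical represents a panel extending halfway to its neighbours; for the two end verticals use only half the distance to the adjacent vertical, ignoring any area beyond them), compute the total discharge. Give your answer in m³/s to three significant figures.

13.3 m³/s

w_1 = (6.4 − 1.0)/2 = 2.7 m; q_1 = 0.32 × 0.46 × 2.7 = 0.3974 m³/s
w_2 = (13.1 − 1.0)/2 = 6.05 m; q_2 = 0.63 × 1.41 × 6.05 = 5.374 m³/s
w_3 = (19.2 − 6.4)/2 = 6.4 m; q_3 = 0.73 × 1.26 × 6.4 = 5.887 m³/s
w_4 = (21.1 − 13.1)/2 = 4 m; q_4 = 0.59 × 0.64 × 4 = 1.510 m³/s
w_5 = (21.1 − 19.2)/2 = 0.95 m; q_5 = 0.31 × 0.29 × 0.95 = 0.08541 m³/s
Q = Σ qᵢ = 13.25 m³/s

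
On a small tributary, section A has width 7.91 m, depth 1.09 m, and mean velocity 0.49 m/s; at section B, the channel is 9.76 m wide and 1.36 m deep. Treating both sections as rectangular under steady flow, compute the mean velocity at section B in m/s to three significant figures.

Q = A₁V₁ = (7.91×1.09) × 0.49 = 4.225 m³/s
A₂ = 9.76 × 1.36 = 13.27 m²
V₂ = Q/A₂ = 4.225/13.27 = 0.3183 m/s

0.318 m/s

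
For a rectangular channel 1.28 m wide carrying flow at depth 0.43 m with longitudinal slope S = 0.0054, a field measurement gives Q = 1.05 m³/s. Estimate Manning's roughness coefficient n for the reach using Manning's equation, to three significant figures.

A = b·y = 1.28 × 0.43 = 0.5504 m²
P = b + 2y = 1.28 + 2×0.43 = 2.140 m
R = A/P = 0.5504/2.140 = 0.2572 m
n = (1/Q)·A·R^(2/3)·S^(1/2) = (1/1.05) × 0.5504 × 0.4044 × 0.07348 = 0.01558

0.0156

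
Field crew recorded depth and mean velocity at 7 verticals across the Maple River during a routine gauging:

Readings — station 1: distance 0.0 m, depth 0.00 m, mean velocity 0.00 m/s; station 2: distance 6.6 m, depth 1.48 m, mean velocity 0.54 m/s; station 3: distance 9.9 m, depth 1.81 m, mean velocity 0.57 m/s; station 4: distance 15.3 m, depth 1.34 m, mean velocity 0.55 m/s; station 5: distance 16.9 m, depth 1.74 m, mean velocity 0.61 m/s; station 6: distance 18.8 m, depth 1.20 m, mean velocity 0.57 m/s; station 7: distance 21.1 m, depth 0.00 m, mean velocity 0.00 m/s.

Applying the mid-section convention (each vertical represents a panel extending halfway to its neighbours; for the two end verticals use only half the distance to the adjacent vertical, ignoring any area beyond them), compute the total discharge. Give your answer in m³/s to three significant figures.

14.3 m³/s

w_2 = (9.9 − 0.0)/2 = 4.95 m; q_2 = 0.54 × 1.48 × 4.95 = 3.956 m³/s
w_3 = (15.3 − 6.6)/2 = 4.35 m; q_3 = 0.57 × 1.81 × 4.35 = 4.488 m³/s
w_4 = (16.9 − 9.9)/2 = 3.5 m; q_4 = 0.55 × 1.34 × 3.5 = 2.580 m³/s
w_5 = (18.8 − 15.3)/2 = 1.75 m; q_5 = 0.61 × 1.74 × 1.75 = 1.857 m³/s
w_6 = (21.1 − 16.9)/2 = 2.1 m; q_6 = 0.57 × 1.20 × 2.1 = 1.436 m³/s
Stations 1, 7 contribute zero (depth or velocity is 0).
Q = Σ qᵢ = 14.32 m³/s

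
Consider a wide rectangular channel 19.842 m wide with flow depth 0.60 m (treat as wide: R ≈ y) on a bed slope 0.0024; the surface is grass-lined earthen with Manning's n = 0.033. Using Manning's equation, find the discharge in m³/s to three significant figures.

A = b·y = 19.842 × 0.60 = 11.91 m²
Wide channel: R ≈ y = 0.60 m
Q = (1/n)·A·R^(2/3)·S^(1/2) = (1/0.033) × 11.91 × 0.6000^(2/3) × 0.0024^(1/2) = 12.57 m³/s

12.6 m³/s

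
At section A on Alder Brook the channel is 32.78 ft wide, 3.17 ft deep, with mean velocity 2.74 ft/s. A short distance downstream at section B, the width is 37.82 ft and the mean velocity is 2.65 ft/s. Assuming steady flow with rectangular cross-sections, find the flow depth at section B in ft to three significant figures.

Q = A₁V₁ = (32.78×3.17) × 2.74 = 284.7 ft³/s
d₂ = Q/(b₂ V₂) = 284.7/(37.82×2.65) = 2.841 ft

2.84 ft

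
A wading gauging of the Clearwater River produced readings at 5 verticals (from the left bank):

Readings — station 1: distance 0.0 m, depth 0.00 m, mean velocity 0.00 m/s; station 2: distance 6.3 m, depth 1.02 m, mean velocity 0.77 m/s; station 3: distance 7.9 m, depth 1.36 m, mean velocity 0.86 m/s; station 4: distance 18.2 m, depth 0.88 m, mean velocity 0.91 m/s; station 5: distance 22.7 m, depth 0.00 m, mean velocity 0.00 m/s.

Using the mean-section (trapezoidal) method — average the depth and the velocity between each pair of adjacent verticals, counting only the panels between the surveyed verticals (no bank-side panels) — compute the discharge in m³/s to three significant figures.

Panel 1-2: Δb = 6.3 m, d̄ = (0.00+1.02)/2 = 0.51, v̄ = (0.00+0.77)/2 = 0.385 → q = 6.3×0.51×0.385 = 1.237 m³/s
Panel 2-3: Δb = 1.6 m, d̄ = (1.02+1.36)/2 = 1.19, v̄ = (0.77+0.86)/2 = 0.815 → q = 1.6×1.19×0.815 = 1.552 m³/s
Panel 3-4: Δb = 10.3 m, d̄ = (1.36+0.88)/2 = 1.12, v̄ = (0.86+0.91)/2 = 0.885 → q = 10.3×1.12×0.885 = 10.21 m³/s
Panel 4-5: Δb = 4.5 m, d̄ = (0.88+0.00)/2 = 0.44, v̄ = (0.91+0.00)/2 = 0.455 → q = 4.5×0.44×0.455 = 0.9009 m³/s
Q = Σ q = 13.90 m³/s

13.9 m³/s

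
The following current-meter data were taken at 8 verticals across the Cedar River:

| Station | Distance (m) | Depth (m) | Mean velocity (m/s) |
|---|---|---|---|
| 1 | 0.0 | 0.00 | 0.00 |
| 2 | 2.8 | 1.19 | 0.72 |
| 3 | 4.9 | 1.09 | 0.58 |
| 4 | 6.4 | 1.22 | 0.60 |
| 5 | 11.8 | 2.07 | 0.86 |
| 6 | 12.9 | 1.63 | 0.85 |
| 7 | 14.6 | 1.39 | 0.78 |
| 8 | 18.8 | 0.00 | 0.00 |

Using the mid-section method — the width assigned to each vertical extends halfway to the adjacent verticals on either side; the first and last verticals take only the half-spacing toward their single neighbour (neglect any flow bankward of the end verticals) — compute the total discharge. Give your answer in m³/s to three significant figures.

16.7 m³/s

w_2 = (4.9 − 0.0)/2 = 2.45 m; q_2 = 0.72 × 1.19 × 2.45 = 2.099 m³/s
w_3 = (6.4 − 2.8)/2 = 1.8 m; q_3 = 0.58 × 1.09 × 1.8 = 1.138 m³/s
w_4 = (11.8 − 4.9)/2 = 3.45 m; q_4 = 0.60 × 1.22 × 3.45 = 2.525 m³/s
w_5 = (12.9 − 6.4)/2 = 3.25 m; q_5 = 0.86 × 2.07 × 3.25 = 5.786 m³/s
w_6 = (14.6 − 11.8)/2 = 1.4 m; q_6 = 0.85 × 1.63 × 1.4 = 1.940 m³/s
w_7 = (18.8 − 12.9)/2 = 2.95 m; q_7 = 0.78 × 1.39 × 2.95 = 3.198 m³/s
Stations 1, 8 contribute zero (depth or velocity is 0).
Q = Σ qᵢ = 16.69 m³/s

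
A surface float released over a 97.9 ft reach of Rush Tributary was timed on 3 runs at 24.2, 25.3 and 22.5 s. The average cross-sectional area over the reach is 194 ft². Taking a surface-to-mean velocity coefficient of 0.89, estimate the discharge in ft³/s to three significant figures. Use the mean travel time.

704 ft³/s

t̄ = (24.2 + 25.3 + 22.5) / 3 = 24 s
v_surface = L / t̄ = 97.9 / 24 = 4.079 ft/s
v_mean = 0.89 × 4.079 = 3.630 ft/s
Q = A × v_mean = 194 × 3.630 = 704.3 ft³/s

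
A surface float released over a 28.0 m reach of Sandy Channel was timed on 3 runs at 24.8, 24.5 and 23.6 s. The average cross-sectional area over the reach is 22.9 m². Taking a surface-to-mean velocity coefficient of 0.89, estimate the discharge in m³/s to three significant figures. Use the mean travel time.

t̄ = (24.8 + 24.5 + 23.6) / 3 = 24.3 s
v_surface = L / t̄ = 28.0 / 24.3 = 1.152 m/s
v_mean = 0.89 × 1.152 = 1.026 m/s
Q = A × v_mean = 22.9 × 1.026 = 23.48 m³/s

23.5 m³/s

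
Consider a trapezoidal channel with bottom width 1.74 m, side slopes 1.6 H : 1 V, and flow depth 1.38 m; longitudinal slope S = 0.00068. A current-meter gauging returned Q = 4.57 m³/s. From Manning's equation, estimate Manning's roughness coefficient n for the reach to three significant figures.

0.0264

A = (b + z·y)·y = (1.74 + 1.6×1.38)×1.38 = 5.448 m²
P = b + 2y√(1+z²) = 1.74 + 2×1.38×√(1+1.6²) = 6.948 m
R = A/P = 5.448/6.948 = 0.7842 m
n = (1/Q)·A·R^(2/3)·S^(1/2) = (1/4.57) × 5.448 × 0.8504 × 0.02608 = 0.02644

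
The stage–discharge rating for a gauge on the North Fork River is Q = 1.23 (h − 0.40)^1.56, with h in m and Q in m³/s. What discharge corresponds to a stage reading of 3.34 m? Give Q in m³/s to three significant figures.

6.61 m³/s

Q = 1.23 × (3.34 − 0.40)^1.56 = 1.23 × 2.94^1.56 = 6.615 m³/s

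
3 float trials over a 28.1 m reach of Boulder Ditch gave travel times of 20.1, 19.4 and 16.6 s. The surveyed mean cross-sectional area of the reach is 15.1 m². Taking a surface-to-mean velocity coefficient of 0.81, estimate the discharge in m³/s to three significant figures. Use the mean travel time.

18.4 m³/s

t̄ = (20.1 + 19.4 + 16.6) / 3 = 18.7 s
v_surface = L / t̄ = 28.1 / 18.7 = 1.503 m/s
v_mean = 0.81 × 1.503 = 1.217 m/s
Q = A × v_mean = 15.1 × 1.217 = 18.38 m³/s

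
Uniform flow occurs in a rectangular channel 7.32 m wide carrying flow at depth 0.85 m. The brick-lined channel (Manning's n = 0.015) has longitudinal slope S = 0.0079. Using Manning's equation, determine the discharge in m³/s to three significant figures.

A = b·y = 7.32 × 0.85 = 6.222 m²
P = b + 2y = 7.32 + 2×0.85 = 9.020 m
R = A/P = 6.222/9.020 = 0.6898 m
Q = (1/n)·A·R^(2/3)·S^(1/2) = (1/0.015) × 6.222 × 0.6898^(2/3) × 0.0079^(1/2) = 28.78 m³/s

28.8 m³/s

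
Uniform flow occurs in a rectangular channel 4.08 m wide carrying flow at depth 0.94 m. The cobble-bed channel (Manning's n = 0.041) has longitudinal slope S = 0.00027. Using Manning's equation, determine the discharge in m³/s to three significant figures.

1.15 m³/s

A = b·y = 4.08 × 0.94 = 3.835 m²
P = b + 2y = 4.08 + 2×0.94 = 5.960 m
R = A/P = 3.835/5.960 = 0.6435 m
Q = (1/n)·A·R^(2/3)·S^(1/2) = (1/0.041) × 3.835 × 0.6435^(2/3) × 0.00027^(1/2) = 1.146 m³/s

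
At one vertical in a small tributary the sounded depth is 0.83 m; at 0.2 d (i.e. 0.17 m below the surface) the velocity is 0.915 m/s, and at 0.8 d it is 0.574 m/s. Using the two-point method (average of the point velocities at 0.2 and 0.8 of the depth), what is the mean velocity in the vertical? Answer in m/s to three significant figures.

v̄ = (0.915 + 0.574) / 2 = 0.7445 m/s

0.745 m/s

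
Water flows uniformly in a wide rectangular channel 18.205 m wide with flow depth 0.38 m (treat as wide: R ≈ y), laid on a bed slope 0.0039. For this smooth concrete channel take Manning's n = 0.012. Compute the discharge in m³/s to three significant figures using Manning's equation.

18.9 m³/s

A = b·y = 18.205 × 0.38 = 6.918 m²
Wide channel: R ≈ y = 0.38 m
Q = (1/n)·A·R^(2/3)·S^(1/2) = (1/0.012) × 6.918 × 0.3800^(2/3) × 0.0039^(1/2) = 18.89 m³/s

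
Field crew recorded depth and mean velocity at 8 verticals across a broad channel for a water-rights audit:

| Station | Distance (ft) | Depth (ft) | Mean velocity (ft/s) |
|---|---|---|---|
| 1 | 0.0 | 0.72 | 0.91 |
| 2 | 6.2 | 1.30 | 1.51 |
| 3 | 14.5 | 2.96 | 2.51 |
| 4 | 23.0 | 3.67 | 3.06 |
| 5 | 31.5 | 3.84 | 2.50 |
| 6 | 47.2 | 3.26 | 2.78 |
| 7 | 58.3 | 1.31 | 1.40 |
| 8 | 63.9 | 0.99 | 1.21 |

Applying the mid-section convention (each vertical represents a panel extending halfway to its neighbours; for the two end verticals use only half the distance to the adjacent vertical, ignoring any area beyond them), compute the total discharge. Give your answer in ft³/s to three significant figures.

430 ft³/s

w_1 = (6.2 − 0.0)/2 = 3.1 ft; q_1 = 0.91 × 0.72 × 3.1 = 2.031 ft³/s
w_2 = (14.5 − 0.0)/2 = 7.25 ft; q_2 = 1.51 × 1.30 × 7.25 = 14.23 ft³/s
w_3 = (23.0 − 6.2)/2 = 8.4 ft; q_3 = 2.51 × 2.96 × 8.4 = 62.41 ft³/s
w_4 = (31.5 − 14.5)/2 = 8.5 ft; q_4 = 3.06 × 3.67 × 8.5 = 95.46 ft³/s
w_5 = (47.2 − 23.0)/2 = 12.1 ft; q_5 = 2.50 × 3.84 × 12.1 = 116.2 ft³/s
w_6 = (58.3 − 31.5)/2 = 13.4 ft; q_6 = 2.78 × 3.26 × 13.4 = 121.4 ft³/s
w_7 = (63.9 − 47.2)/2 = 8.35 ft; q_7 = 1.40 × 1.31 × 8.35 = 15.31 ft³/s
w_8 = (63.9 − 58.3)/2 = 2.8 ft; q_8 = 1.21 × 0.99 × 2.8 = 3.354 ft³/s
Q = Σ qᵢ = 430.4 ft³/s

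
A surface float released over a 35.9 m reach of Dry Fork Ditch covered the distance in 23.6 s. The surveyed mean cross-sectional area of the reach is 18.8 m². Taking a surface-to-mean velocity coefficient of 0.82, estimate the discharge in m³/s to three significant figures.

v_surface = L / t̄ = 35.9 / 23.6 = 1.521 m/s
v_mean = 0.82 × 1.521 = 1.247 m/s
Q = A × v_mean = 18.8 × 1.247 = 23.45 m³/s

23.5 m³/s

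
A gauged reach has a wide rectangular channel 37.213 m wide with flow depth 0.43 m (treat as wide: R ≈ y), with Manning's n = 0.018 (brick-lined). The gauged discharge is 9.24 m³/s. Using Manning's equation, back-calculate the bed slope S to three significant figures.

0.000333

A = b·y = 37.213 × 0.43 = 16.00 m²
Wide channel: R ≈ y = 0.43 m
S = (Q·n / (1·A·R^(2/3)))² = (9.24×0.018 / (1×16.00×0.5697))² = 0.0003329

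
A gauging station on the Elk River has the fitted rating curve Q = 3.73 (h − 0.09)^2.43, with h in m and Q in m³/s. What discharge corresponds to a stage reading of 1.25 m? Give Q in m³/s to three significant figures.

Q = 3.73 × (1.25 − 0.09)^2.43 = 3.73 × 1.16^2.43 = 5.350 m³/s

5.35 m³/s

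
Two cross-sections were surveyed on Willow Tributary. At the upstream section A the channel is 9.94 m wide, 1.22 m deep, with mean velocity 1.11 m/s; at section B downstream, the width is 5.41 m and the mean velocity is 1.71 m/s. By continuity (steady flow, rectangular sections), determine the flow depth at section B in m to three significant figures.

Q = A₁V₁ = (9.94×1.22) × 1.11 = 13.46 m³/s
d₂ = Q/(b₂ V₂) = 13.46/(5.41×1.71) = 1.455 m

1.46 m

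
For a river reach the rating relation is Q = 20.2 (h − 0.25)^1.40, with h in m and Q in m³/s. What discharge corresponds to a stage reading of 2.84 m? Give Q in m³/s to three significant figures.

76.6 m³/s

Q = 20.2 × (2.84 − 0.25)^1.40 = 20.2 × 2.59^1.40 = 76.55 m³/s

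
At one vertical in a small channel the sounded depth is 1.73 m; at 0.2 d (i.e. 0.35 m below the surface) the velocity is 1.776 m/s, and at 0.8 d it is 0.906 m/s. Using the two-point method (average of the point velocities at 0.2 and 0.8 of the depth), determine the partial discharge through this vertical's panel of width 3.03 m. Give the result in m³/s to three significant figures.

7.03 m³/s

v̄ = (1.776 + 0.906) / 2 = 1.341 m/s
q = v̄ × d × w = 1.341 × 1.73 × 3.03 = 7.029 m³/s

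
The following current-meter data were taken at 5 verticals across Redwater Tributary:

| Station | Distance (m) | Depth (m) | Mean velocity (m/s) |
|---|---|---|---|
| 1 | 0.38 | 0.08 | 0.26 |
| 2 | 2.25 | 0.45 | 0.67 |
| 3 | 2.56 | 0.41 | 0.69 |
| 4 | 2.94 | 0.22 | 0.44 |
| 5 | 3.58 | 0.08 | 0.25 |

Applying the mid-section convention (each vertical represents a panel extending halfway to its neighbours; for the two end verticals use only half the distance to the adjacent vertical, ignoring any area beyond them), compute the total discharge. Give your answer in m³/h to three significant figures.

w_1 = (2.25 − 0.38)/2 = 0.935 m; q_1 = 0.26 × 0.08 × 0.935 = 0.01945 m³/s
w_2 = (2.56 − 0.38)/2 = 1.09 m; q_2 = 0.67 × 0.45 × 1.09 = 0.3286 m³/s
w_3 = (2.94 − 2.25)/2 = 0.345 m; q_3 = 0.69 × 0.41 × 0.345 = 0.09760 m³/s
w_4 = (3.58 − 2.56)/2 = 0.51 m; q_4 = 0.44 × 0.22 × 0.51 = 0.04937 m³/s
w_5 = (3.58 − 2.94)/2 = 0.32 m; q_5 = 0.25 × 0.08 × 0.32 = 0.006400 m³/s
Q = Σ qᵢ = 0.5015 m³/s
= 0.5015 × 3600 = 1805 m³/h

1810 m³/h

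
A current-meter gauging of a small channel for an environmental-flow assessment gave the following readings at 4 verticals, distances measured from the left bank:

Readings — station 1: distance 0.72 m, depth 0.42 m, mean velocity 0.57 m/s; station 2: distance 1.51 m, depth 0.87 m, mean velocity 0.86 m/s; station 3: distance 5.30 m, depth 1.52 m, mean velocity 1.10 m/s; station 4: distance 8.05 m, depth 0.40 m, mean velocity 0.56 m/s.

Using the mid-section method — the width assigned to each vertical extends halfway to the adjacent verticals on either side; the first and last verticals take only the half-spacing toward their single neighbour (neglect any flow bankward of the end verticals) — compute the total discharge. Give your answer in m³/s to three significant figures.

7.58 m³/s

w_1 = (1.51 − 0.72)/2 = 0.395 m; q_1 = 0.57 × 0.42 × 0.395 = 0.09456 m³/s
w_2 = (5.30 − 0.72)/2 = 2.29 m; q_2 = 0.86 × 0.87 × 2.29 = 1.713 m³/s
w_3 = (8.05 − 1.51)/2 = 3.27 m; q_3 = 1.10 × 1.52 × 3.27 = 5.467 m³/s
w_4 = (8.05 − 5.30)/2 = 1.375 m; q_4 = 0.56 × 0.40 × 1.375 = 0.3080 m³/s
Q = Σ qᵢ = 7.583 m³/s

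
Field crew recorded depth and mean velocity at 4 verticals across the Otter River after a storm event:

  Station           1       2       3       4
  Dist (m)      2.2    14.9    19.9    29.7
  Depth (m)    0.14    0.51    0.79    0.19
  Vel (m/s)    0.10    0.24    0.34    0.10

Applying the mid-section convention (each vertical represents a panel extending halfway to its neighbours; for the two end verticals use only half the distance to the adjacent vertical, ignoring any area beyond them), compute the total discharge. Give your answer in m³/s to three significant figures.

3.25 m³/s

w_1 = (14.9 − 2.2)/2 = 6.35 m; q_1 = 0.10 × 0.14 × 6.35 = 0.08890 m³/s
w_2 = (19.9 − 2.2)/2 = 8.85 m; q_2 = 0.24 × 0.51 × 8.85 = 1.083 m³/s
w_3 = (29.7 − 14.9)/2 = 7.4 m; q_3 = 0.34 × 0.79 × 7.4 = 1.988 m³/s
w_4 = (29.7 − 19.9)/2 = 4.9 m; q_4 = 0.10 × 0.19 × 4.9 = 0.09310 m³/s
Q = Σ qᵢ = 3.253 m³/s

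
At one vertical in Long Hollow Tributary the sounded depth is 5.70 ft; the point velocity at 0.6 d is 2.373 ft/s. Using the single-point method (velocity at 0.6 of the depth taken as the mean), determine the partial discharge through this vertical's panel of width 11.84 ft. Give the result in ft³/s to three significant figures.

v̄ = v₀.₆ = 2.373 ft/s
q = v̄ × d × w = 2.373 × 5.70 × 11.84 = 160.1 ft³/s

160 ft³/s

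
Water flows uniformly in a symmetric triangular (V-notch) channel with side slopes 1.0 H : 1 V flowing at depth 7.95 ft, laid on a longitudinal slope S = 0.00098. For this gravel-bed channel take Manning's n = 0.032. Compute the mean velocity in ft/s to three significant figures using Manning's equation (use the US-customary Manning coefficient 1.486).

2.90 ft/s

A = z·y² = 1.0×7.95² = 63.20 ft²
P = 2y√(1+z²) = 2×7.95×√(1+1.0²) = 22.49 ft
R = A/P = 63.20/22.49 = 2.811 ft
Q = (1.486/n)·A·R^(2/3)·S^(1/2) = (1.486/0.032) × 63.20 × 2.811^(2/3) × 0.00098^(1/2) = 183.0 ft³/s
V = Q/A = 183.0/63.20 = 2.895 ft/s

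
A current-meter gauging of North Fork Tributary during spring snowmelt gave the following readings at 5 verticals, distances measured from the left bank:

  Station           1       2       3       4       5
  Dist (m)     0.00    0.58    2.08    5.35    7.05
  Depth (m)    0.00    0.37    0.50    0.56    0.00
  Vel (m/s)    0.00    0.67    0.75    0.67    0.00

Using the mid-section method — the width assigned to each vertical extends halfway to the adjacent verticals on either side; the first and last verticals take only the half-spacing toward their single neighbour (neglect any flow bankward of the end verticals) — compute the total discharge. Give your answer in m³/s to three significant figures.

2.08 m³/s

w_2 = (2.08 − 0.00)/2 = 1.04 m; q_2 = 0.67 × 0.37 × 1.04 = 0.2578 m³/s
w_3 = (5.35 − 0.58)/2 = 2.385 m; q_3 = 0.75 × 0.50 × 2.385 = 0.8944 m³/s
w_4 = (7.05 − 2.08)/2 = 2.485 m; q_4 = 0.67 × 0.56 × 2.485 = 0.9324 m³/s
Stations 1, 5 contribute zero (depth or velocity is 0).
Q = Σ qᵢ = 2.085 m³/s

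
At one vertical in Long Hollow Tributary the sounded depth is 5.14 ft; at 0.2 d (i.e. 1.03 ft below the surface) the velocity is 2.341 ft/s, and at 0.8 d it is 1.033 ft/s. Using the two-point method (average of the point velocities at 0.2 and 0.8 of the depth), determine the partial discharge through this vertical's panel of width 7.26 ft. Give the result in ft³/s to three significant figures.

63.0 ft³/s

v̄ = (2.341 + 1.033) / 2 = 1.687 ft/s
q = v̄ × d × w = 1.687 × 5.14 × 7.26 = 62.95 ft³/s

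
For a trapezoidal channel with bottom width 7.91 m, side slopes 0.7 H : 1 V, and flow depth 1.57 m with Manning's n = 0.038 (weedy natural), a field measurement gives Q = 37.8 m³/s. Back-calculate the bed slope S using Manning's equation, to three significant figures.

0.00805

A = (b + z·y)·y = (7.91 + 0.7×1.57)×1.57 = 14.14 m²
P = b + 2y√(1+z²) = 7.91 + 2×1.57×√(1+0.7²) = 11.74 m
R = A/P = 14.14/11.74 = 1.204 m
S = (Q·n / (1·A·R^(2/3)))² = (37.8×0.038 / (1×14.14×1.132))² = 0.008048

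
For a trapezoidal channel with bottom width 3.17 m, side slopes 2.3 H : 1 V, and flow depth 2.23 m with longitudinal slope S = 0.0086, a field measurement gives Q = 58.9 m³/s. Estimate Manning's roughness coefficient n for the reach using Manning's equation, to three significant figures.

0.0345

A = (b + z·y)·y = (3.17 + 2.3×2.23)×2.23 = 18.51 m²
P = b + 2y√(1+z²) = 3.17 + 2×2.23×√(1+2.3²) = 14.36 m
R = A/P = 18.51/14.36 = 1.289 m
n = (1/Q)·A·R^(2/3)·S^(1/2) = (1/58.9) × 18.51 × 1.185 × 0.09274 = 0.03451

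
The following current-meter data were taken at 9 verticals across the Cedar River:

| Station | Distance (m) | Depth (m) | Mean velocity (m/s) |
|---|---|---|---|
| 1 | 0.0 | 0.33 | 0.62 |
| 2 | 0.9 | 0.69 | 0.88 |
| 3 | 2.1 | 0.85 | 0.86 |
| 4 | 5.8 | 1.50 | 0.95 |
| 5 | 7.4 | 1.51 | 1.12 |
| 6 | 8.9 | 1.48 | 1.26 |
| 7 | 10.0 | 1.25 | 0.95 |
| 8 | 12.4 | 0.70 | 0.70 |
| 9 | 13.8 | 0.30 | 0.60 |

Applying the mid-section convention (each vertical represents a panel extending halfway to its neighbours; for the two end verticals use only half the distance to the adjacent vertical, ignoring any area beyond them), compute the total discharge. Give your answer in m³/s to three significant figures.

14.5 m³/s

w_1 = (0.9 − 0.0)/2 = 0.45 m; q_1 = 0.62 × 0.33 × 0.45 = 0.09207 m³/s
w_2 = (2.1 − 0.0)/2 = 1.05 m; q_2 = 0.88 × 0.69 × 1.05 = 0.6376 m³/s
w_3 = (5.8 − 0.9)/2 = 2.45 m; q_3 = 0.86 × 0.85 × 2.45 = 1.791 m³/s
w_4 = (7.4 − 2.1)/2 = 2.65 m; q_4 = 0.95 × 1.50 × 2.65 = 3.776 m³/s
w_5 = (8.9 − 5.8)/2 = 1.55 m; q_5 = 1.12 × 1.51 × 1.55 = 2.621 m³/s
w_6 = (10.0 − 7.4)/2 = 1.3 m; q_6 = 1.26 × 1.48 × 1.3 = 2.424 m³/s
w_7 = (12.4 − 8.9)/2 = 1.75 m; q_7 = 0.95 × 1.25 × 1.75 = 2.078 m³/s
w_8 = (13.8 − 10.0)/2 = 1.9 m; q_8 = 0.70 × 0.70 × 1.9 = 0.9310 m³/s
w_9 = (13.8 − 12.4)/2 = 0.7 m; q_9 = 0.60 × 0.30 × 0.7 = 0.1260 m³/s
Q = Σ qᵢ = 14.48 m³/s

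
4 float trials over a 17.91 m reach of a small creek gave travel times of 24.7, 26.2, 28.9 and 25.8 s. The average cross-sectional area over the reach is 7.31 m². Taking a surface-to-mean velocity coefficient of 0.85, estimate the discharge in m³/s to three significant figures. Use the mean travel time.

t̄ = (24.7 + 26.2 + 28.9 + 25.8) / 4 = 26.4 s
v_surface = L / t̄ = 17.91 / 26.4 = 0.6784 m/s
v_mean = 0.85 × 0.6784 = 0.5766 m/s
Q = A × v_mean = 7.31 × 0.5766 = 4.215 m³/s

4.22 m³/s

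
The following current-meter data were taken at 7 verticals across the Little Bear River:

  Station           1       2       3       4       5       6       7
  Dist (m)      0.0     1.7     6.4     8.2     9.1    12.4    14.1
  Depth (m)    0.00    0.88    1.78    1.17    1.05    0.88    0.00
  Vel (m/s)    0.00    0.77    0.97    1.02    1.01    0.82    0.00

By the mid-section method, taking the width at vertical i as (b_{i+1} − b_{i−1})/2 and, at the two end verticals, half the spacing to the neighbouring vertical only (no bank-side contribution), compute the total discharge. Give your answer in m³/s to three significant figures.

w_2 = (6.4 − 0.0)/2 = 3.2 m; q_2 = 0.77 × 0.88 × 3.2 = 2.168 m³/s
w_3 = (8.2 − 1.7)/2 = 3.25 m; q_3 = 0.97 × 1.78 × 3.25 = 5.611 m³/s
w_4 = (9.1 − 6.4)/2 = 1.35 m; q_4 = 1.02 × 1.17 × 1.35 = 1.611 m³/s
w_5 = (12.4 − 8.2)/2 = 2.1 m; q_5 = 1.01 × 1.05 × 2.1 = 2.227 m³/s
w_6 = (14.1 − 9.1)/2 = 2.5 m; q_6 = 0.82 × 0.88 × 2.5 = 1.804 m³/s
Stations 1, 7 contribute zero (depth or velocity is 0).
Q = Σ qᵢ = 13.42 m³/s

13.4 m³/s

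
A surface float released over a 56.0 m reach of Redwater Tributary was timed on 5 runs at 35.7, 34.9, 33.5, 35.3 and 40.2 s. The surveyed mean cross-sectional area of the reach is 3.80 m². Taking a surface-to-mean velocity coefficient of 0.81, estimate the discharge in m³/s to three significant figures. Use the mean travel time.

t̄ = (35.7 + 34.9 + 33.5 + 35.3 + 40.2) / 5 = 35.92 s
v_surface = L / t̄ = 56.0 / 35.92 = 1.559 m/s
v_mean = 0.81 × 1.559 = 1.263 m/s
Q = A × v_mean = 3.80 × 1.263 = 4.799 m³/s

4.80 m³/s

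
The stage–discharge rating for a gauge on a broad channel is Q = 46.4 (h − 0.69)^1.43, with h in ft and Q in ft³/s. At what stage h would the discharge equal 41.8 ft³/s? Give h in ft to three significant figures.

1.62 ft

h − h₀ = (Q/C)^(1/b) = (41.8/46.4)^(1/1.43) = 0.9296 ft
h = 0.69 + 0.9296 = 1.620 ft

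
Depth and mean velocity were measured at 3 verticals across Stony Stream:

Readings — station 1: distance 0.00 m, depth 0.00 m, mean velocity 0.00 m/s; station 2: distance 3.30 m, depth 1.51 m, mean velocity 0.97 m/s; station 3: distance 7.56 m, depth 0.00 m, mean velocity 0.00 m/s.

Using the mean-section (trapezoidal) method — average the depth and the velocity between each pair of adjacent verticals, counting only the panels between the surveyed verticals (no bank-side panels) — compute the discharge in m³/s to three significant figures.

Panel 1-2: Δb = 3.3 m, d̄ = (0.00+1.51)/2 = 0.755, v̄ = (0.00+0.97)/2 = 0.485 → q = 3.3×0.755×0.485 = 1.208 m³/s
Panel 2-3: Δb = 4.26 m, d̄ = (1.51+0.00)/2 = 0.755, v̄ = (0.97+0.00)/2 = 0.485 → q = 4.26×0.755×0.485 = 1.560 m³/s
Q = Σ q = 2.768 m³/s

2.77 m³/s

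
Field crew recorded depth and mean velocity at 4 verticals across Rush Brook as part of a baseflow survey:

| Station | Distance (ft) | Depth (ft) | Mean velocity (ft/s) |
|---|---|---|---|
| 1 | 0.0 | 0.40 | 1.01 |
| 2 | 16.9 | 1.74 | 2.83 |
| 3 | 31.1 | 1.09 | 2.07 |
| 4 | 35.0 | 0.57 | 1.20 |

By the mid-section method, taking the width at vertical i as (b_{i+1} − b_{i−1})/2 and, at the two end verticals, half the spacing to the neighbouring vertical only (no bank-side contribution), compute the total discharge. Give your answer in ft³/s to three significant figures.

w_1 = (16.9 − 0.0)/2 = 8.45 ft; q_1 = 1.01 × 0.40 × 8.45 = 3.414 ft³/s
w_2 = (31.1 − 0.0)/2 = 15.55 ft; q_2 = 2.83 × 1.74 × 15.55 = 76.57 ft³/s
w_3 = (35.0 − 16.9)/2 = 9.05 ft; q_3 = 2.07 × 1.09 × 9.05 = 20.42 ft³/s
w_4 = (35.0 − 31.1)/2 = 1.95 ft; q_4 = 1.20 × 0.57 × 1.95 = 1.334 ft³/s
Q = Σ qᵢ = 101.7 ft³/s

102 ft³/s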